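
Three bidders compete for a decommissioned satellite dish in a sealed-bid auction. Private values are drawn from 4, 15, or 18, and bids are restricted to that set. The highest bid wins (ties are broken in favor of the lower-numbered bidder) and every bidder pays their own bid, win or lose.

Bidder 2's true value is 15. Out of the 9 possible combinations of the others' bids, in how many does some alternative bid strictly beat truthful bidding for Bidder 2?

7

Others bid (4, 18): truth gives -15; bid 18 gives -3 > -15. Violating.
Others bid (15, 4): truth gives -15; bid 18 gives -3 > -15. Violating.
Others bid (15, 15): truth gives -15; bid 18 gives -3 > -15. Violating.
Others bid (15, 18): truth gives -15; bid 18 gives -3 > -15. Violating.
Others bid (4, 4): truth gives 0; no alternative beats it.
Others bid (4, 15): truth gives 0; no alternative beats it.
(Checking all 9 profiles: 7 have a profitable deviation, 2 do not.)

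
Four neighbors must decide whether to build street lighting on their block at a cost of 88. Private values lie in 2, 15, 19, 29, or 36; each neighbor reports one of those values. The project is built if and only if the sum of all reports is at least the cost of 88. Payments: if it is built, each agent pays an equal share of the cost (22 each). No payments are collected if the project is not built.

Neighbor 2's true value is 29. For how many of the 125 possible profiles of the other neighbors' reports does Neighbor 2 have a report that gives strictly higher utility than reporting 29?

Others report (2, 15, 36): truth gives 0; report 36 gives 7 > 0. Violating.
Others report (2, 19, 36): truth gives 0; report 36 gives 7 > 0. Violating.
Others report (2, 36, 15): truth gives 0; report 36 gives 7 > 0. Violating.
Others report (2, 36, 19): truth gives 0; report 36 gives 7 > 0. Violating.
Others report (2, 2, 2): truth gives 0; no alternative beats it.
Others report (2, 2, 15): truth gives 0; no alternative beats it.
(Checking all 125 profiles: 16 have a profitable deviation, 109 do not.)

16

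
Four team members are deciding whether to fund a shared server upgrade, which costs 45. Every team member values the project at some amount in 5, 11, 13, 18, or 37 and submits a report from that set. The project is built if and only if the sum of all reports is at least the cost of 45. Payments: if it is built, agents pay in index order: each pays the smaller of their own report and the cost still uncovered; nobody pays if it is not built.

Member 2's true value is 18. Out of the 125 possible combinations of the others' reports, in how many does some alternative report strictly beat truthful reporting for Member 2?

Others report (5, 5, 37): truth gives 0; report 5 gives 13 > 0. Violating.
Others report (5, 11, 18): truth gives 0; report 11 gives 7 > 0. Violating.
Others report (5, 11, 37): truth gives 0; report 5 gives 13 > 0. Violating.
Others report (5, 13, 18): truth gives 0; report 11 gives 7 > 0. Violating.
Others report (5, 5, 5): truth gives 0; no alternative beats it.
Others report (5, 5, 11): truth gives 0; no alternative beats it.
(Checking all 125 profiles: 103 have a profitable deviation, 22 do not.)

103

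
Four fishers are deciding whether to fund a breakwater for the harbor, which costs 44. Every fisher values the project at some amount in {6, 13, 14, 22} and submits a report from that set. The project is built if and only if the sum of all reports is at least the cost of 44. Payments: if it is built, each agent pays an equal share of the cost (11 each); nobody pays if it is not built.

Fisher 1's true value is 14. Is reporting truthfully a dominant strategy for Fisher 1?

No

Consider the case where Fisher 2 reports 6, Fisher 3 reports 6 and Fisher 4 reports 13.
Truthful report 14: project not built, utility 0.
Report 22 instead: project built, pays 11, utility 14 - 11 = 3.
Since 3 > 0, reporting 22 is strictly better here, so truthful reporting is not dominant.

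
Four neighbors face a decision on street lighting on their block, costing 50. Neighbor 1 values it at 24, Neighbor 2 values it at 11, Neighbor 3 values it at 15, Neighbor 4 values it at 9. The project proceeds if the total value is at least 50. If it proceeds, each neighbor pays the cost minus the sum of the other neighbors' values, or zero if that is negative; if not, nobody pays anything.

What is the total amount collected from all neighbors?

Total value 59 ≥ cost 50, so it is built.
Neighbor 1: others sum to 35; max(0, 50 - 35) = 15.
Neighbor 2: others sum to 48; max(0, 50 - 48) = 2.
Neighbor 3: others sum to 44; max(0, 50 - 44) = 6.
Neighbor 4: others sum to 50; max(0, 50 - 50) = 0.
Total collected = 15 + 2 + 6 + 0 = 23.

23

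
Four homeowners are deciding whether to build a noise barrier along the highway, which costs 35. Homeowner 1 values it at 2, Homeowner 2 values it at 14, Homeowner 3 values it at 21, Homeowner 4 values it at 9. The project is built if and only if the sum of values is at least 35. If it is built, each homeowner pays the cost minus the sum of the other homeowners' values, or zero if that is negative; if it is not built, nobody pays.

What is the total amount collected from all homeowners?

Total value 46 ≥ cost 35, so it is built.
Homeowner 1: others sum to 44; max(0, 35 - 44) = 0.
Homeowner 2: others sum to 32; max(0, 35 - 32) = 3.
Homeowner 3: others sum to 25; max(0, 35 - 25) = 10.
Homeowner 4: others sum to 37; max(0, 35 - 37) = 0.
Total collected = 0 + 3 + 10 + 0 = 13.

13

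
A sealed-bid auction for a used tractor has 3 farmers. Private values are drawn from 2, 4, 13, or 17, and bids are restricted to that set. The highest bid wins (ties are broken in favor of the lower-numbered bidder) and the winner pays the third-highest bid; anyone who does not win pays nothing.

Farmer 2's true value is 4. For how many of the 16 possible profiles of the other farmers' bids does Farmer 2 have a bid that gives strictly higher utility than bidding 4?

Others bid (2, 13): truth gives 0; bid 13 gives 2 > 0. Violating.
Others bid (2, 17): truth gives 0; bid 17 gives 2 > 0. Violating.
Others bid (4, 2): truth gives 0; bid 13 gives 2 > 0. Violating.
Others bid (13, 2): truth gives 0; bid 17 gives 2 > 0. Violating.
Others bid (2, 2): truth gives 2; no alternative beats it.
Others bid (2, 4): truth gives 2; no alternative beats it.
(Checking all 16 profiles: 4 have a profitable deviation, 12 do not.)

4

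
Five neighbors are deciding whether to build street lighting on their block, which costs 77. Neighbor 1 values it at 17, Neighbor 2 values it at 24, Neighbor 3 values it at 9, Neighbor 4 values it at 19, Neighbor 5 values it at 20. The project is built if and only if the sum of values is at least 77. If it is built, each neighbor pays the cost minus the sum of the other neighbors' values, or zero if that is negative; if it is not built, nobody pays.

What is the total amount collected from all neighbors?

32

Total value 89 ≥ cost 77, so it is built.
Neighbor 1: others sum to 72; max(0, 77 - 72) = 5.
Neighbor 2: others sum to 65; max(0, 77 - 65) = 12.
Neighbor 3: others sum to 80; max(0, 77 - 80) = 0.
Neighbor 4: others sum to 70; max(0, 77 - 70) = 7.
Neighbor 5: others sum to 69; max(0, 77 - 69) = 8.
Total collected = 5 + 12 + 0 + 7 + 8 = 32.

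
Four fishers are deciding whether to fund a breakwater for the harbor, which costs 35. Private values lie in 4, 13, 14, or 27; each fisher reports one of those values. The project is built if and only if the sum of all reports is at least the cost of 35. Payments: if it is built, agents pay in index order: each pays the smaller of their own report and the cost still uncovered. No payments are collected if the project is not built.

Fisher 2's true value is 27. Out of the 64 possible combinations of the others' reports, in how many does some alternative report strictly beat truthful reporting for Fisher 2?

Others report (4, 4, 13): truth gives 0; report 14 gives 13 > 0. Violating.
Others report (4, 4, 14): truth gives 0; report 13 gives 14 > 0. Violating.
Others report (4, 4, 27): truth gives 0; report 4 gives 23 > 0. Violating.
Others report (4, 13, 4): truth gives 0; report 14 gives 13 > 0. Violating.
Others report (4, 4, 4): truth gives 0; no alternative beats it.
(Checking all 64 profiles: 63 have a profitable deviation, 1 does not.)

63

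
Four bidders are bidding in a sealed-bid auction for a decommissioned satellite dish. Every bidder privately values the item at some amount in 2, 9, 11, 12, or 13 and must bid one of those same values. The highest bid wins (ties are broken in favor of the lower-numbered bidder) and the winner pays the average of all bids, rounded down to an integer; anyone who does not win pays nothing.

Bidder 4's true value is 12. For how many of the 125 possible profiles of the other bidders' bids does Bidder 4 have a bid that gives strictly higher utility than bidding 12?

37

Others bid (2, 2, 2): truth gives 8; bid 9 gives 9 > 8. Violating.
Others bid (2, 2, 12): truth gives 0; bid 13 gives 5 > 0. Violating.
Others bid (2, 9, 9): truth gives 4; bid 11 gives 5 > 4. Violating.
Others bid (2, 9, 12): truth gives 0; bid 13 gives 3 > 0. Violating.
Others bid (2, 2, 9): truth gives 6; no alternative beats it.
Others bid (2, 2, 11): truth gives 6; no alternative beats it.
(Checking all 125 profiles: 37 have a profitable deviation, 88 do not.)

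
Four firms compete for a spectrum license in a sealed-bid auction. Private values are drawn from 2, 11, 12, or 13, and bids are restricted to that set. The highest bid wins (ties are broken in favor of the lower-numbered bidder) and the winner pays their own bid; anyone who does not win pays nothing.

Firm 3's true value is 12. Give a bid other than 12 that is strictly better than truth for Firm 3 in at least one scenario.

Suppose Firm 1 bids 2, Firm 2 bids 2 and Firm 4 bids 2.
Bid 12: wins, pays 12, utility 12 - 12 = 0.
Bid 11: wins, pays 11, utility 12 - 11 = 1.
So bidding 11 beats truth here (1 > 0).

11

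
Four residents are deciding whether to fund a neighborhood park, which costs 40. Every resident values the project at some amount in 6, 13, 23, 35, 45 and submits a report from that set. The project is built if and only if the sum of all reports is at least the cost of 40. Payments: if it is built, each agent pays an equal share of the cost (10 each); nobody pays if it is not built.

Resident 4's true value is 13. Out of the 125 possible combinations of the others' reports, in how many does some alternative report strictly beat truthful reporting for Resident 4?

4

Others report (6, 6, 6): truth gives 0; report 23 gives 3 > 0. Violating.
Others report (6, 6, 13): truth gives 0; report 23 gives 3 > 0. Violating.
Others report (6, 13, 6): truth gives 0; report 23 gives 3 > 0. Violating.
Others report (13, 6, 6): truth gives 0; report 23 gives 3 > 0. Violating.
Others report (6, 6, 23): truth gives 3; no alternative beats it.
Others report (6, 6, 35): truth gives 3; no alternative beats it.
(Checking all 125 profiles: 4 have a profitable deviation, 121 do not.)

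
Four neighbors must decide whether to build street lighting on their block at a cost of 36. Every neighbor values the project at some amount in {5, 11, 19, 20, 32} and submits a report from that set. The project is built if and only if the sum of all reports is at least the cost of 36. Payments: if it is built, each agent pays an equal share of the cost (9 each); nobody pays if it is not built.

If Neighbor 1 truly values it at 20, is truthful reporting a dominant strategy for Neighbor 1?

No

Consider the case where Neighbor 2 reports 5, Neighbor 3 reports 5 and Neighbor 4 reports 5.
Truthful report 20: project not built, utility 0.
Report 32 instead: project built, pays 9, utility 20 - 9 = 11.
Since 11 > 0, reporting 32 is strictly better here, so truthful reporting is not dominant.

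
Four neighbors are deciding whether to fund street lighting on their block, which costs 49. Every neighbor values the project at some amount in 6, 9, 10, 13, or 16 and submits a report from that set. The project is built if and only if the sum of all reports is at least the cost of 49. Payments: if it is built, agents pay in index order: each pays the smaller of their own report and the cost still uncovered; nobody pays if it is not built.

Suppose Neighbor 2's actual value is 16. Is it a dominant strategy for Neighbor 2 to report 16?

No

Consider the case where Neighbor 1 reports 6, Neighbor 3 reports 16 and Neighbor 4 reports 16.
Truthful report 16: project built, pays 16, utility 16 - 16 = 0.
Report 13 instead: project built, pays 13, utility 16 - 13 = 3.
Since 3 > 0, reporting 13 is strictly better here, so truthful reporting is not dominant.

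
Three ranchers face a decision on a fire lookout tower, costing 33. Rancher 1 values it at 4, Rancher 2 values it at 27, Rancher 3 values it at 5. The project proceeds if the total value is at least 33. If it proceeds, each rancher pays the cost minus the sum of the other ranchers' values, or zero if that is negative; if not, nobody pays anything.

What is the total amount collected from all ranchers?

27

Total value 36 ≥ cost 33, so it is built.
Rancher 1: others sum to 32; max(0, 33 - 32) = 1.
Rancher 2: others sum to 9; max(0, 33 - 9) = 24.
Rancher 3: others sum to 31; max(0, 33 - 31) = 2.
Total collected = 1 + 24 + 2 = 27.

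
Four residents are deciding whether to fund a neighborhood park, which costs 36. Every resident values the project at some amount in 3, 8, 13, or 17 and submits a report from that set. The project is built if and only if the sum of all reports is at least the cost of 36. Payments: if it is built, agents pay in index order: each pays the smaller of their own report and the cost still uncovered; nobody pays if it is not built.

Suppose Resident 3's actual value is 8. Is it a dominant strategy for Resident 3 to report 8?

Consider the case where Resident 1 reports 3, Resident 2 reports 13 and Resident 4 reports 17.
Truthful report 8: project built, pays 8, utility 8 - 8 = 0.
Report 3 instead: project built, pays 3, utility 8 - 3 = 5.
Since 5 > 0, reporting 3 is strictly better here, so truthful reporting is not dominant.

No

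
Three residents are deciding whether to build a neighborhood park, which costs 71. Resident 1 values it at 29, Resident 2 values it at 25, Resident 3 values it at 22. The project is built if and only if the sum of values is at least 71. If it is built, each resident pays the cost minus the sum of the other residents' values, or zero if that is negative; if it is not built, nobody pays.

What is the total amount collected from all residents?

Total value 76 ≥ cost 71, so it is built.
Resident 1: others sum to 47; max(0, 71 - 47) = 24.
Resident 2: others sum to 51; max(0, 71 - 51) = 20.
Resident 3: others sum to 54; max(0, 71 - 54) = 17.
Total collected = 24 + 20 + 17 = 61.

61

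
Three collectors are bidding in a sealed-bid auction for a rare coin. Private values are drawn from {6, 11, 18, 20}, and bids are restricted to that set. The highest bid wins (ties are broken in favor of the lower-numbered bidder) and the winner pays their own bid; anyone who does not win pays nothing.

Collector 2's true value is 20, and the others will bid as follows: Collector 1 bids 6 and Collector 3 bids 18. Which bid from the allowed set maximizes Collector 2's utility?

Bid 6: loses, pays 0, utility 0.
Bid 11: loses, pays 0, utility 0.
Bid 18: wins, pays 18, utility 20 - 18 = 2.
Bid 20: wins, pays 20, utility 20 - 20 = 0.
The best choice is 18 with utility 2.

18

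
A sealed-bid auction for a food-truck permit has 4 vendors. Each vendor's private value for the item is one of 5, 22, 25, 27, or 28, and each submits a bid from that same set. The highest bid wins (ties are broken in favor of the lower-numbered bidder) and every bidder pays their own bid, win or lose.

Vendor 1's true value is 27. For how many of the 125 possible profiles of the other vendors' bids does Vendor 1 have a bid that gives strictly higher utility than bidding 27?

Others bid (5, 5, 5): truth gives 0; bid 5 gives 22 > 0. Violating.
Others bid (5, 5, 22): truth gives 0; bid 22 gives 5 > 0. Violating.
Others bid (5, 5, 25): truth gives 0; bid 25 gives 2 > 0. Violating.
Others bid (5, 5, 28): truth gives -27; bid 28 gives -1 > -27. Violating.
Others bid (5, 5, 27): truth gives 0; no alternative beats it.
Others bid (5, 22, 27): truth gives 0; no alternative beats it.
(Checking all 125 profiles: 88 have a profitable deviation, 37 do not.)

88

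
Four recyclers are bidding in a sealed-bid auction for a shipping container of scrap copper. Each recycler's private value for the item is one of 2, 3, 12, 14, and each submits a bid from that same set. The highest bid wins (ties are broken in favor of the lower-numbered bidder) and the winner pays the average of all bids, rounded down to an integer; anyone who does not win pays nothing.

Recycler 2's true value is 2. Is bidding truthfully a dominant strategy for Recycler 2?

Yes

Check each profile of the others' bids and compare truth against every alternative bid.
Others bid (2, 2, 2): truth gives 0, best alternative gives 0.
Others bid (2, 2, 3): truth gives 0, best alternative gives 0.
Others bid (2, 2, 12): truth gives 0, best alternative gives 0.
Others bid (2, 2, 14): truth gives 0, best alternative gives 0.
Others bid (2, 3, 2): truth gives 0, best alternative gives 0.
Others bid (2, 3, 3): truth gives 0, best alternative gives 0.
(Remaining 58 profiles checked similarly; truth is weakly best in each.)
In every case the truthful bid is at least as good as any alternative, so it is a dominant strategy.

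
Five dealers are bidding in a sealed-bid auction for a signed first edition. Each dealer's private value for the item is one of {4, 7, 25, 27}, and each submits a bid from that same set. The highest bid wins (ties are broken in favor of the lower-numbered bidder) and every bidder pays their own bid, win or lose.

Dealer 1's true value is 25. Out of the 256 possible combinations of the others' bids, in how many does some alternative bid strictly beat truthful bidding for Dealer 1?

191

Others bid (4, 4, 4, 4): truth gives 0; bid 4 gives 21 > 0. Violating.
Others bid (4, 4, 4, 7): truth gives 0; bid 7 gives 18 > 0. Violating.
Others bid (4, 4, 4, 27): truth gives -25; bid 27 gives -2 > -25. Violating.
Others bid (4, 4, 7, 4): truth gives 0; bid 7 gives 18 > 0. Violating.
Others bid (4, 4, 4, 25): truth gives 0; no alternative beats it.
Others bid (4, 4, 7, 25): truth gives 0; no alternative beats it.
(Checking all 256 profiles: 191 have a profitable deviation, 65 do not.)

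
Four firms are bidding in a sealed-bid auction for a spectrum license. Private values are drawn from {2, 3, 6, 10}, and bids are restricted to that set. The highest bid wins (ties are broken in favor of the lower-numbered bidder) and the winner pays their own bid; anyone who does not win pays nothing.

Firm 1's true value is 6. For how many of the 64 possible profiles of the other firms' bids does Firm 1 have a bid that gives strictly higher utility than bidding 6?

8

Others bid (2, 2, 2): truth gives 0; bid 2 gives 4 > 0. Violating.
Others bid (2, 2, 3): truth gives 0; bid 3 gives 3 > 0. Violating.
Others bid (2, 3, 2): truth gives 0; bid 3 gives 3 > 0. Violating.
Others bid (2, 3, 3): truth gives 0; bid 3 gives 3 > 0. Violating.
Others bid (2, 2, 6): truth gives 0; no alternative beats it.
Others bid (2, 2, 10): truth gives 0; no alternative beats it.
(Checking all 64 profiles: 8 have a profitable deviation, 56 do not.)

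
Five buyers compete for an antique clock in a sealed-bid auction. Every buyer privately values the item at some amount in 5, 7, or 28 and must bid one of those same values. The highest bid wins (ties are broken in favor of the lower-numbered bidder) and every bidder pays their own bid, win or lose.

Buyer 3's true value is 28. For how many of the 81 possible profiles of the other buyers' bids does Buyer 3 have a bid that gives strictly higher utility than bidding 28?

49

Others bid (5, 5, 5, 5): truth gives 0; bid 7 gives 21 > 0. Violating.
Others bid (5, 5, 5, 7): truth gives 0; bid 7 gives 21 > 0. Violating.
Others bid (5, 5, 7, 5): truth gives 0; bid 7 gives 21 > 0. Violating.
Others bid (5, 5, 7, 7): truth gives 0; bid 7 gives 21 > 0. Violating.
Others bid (5, 5, 5, 28): truth gives 0; no alternative beats it.
Others bid (5, 5, 7, 28): truth gives 0; no alternative beats it.
(Checking all 81 profiles: 49 have a profitable deviation, 32 do not.)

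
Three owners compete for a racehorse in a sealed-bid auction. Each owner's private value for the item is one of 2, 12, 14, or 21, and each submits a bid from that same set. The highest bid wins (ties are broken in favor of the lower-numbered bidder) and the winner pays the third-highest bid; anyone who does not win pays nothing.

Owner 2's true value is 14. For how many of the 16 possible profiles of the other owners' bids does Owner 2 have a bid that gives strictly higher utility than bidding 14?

Others bid (2, 21): truth gives 0; bid 21 gives 12 > 0. Violating.
Others bid (12, 21): truth gives 0; bid 21 gives 2 > 0. Violating.
Others bid (14, 2): truth gives 0; bid 21 gives 12 > 0. Violating.
Others bid (14, 12): truth gives 0; bid 21 gives 2 > 0. Violating.
Others bid (2, 2): truth gives 12; no alternative beats it.
Others bid (2, 12): truth gives 12; no alternative beats it.
(Checking all 16 profiles: 4 have a profitable deviation, 12 do not.)

4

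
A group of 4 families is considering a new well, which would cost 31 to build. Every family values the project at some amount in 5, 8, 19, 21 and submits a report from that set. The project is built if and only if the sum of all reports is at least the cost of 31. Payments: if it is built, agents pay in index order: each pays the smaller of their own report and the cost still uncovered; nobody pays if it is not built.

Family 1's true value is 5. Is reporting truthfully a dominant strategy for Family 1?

Yes

Check each profile of the others' reports and compare truth against every alternative report.
Others report (5, 5, 19): truth gives 0, best alternative gives -3.
Others report (5, 5, 21): truth gives 0, best alternative gives -3.
Others report (5, 8, 19): truth gives 0, best alternative gives -3.
Others report (5, 8, 21): truth gives 0, best alternative gives -3.
Others report (5, 19, 5): truth gives 0, best alternative gives -3.
Others report (5, 19, 8): truth gives 0, best alternative gives -3.
(Remaining 58 profiles checked similarly; truth is weakly best in each.)
In every case the truthful report is at least as good as any alternative, so it is a dominant strategy.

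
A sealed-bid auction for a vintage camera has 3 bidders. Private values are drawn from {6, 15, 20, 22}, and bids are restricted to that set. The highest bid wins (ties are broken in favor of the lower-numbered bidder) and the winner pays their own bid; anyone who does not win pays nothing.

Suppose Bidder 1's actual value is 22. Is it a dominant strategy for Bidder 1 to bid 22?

Consider the case where Bidder 2 bids 6 and Bidder 3 bids 6.
Truthful bid 22: wins, pays 22, utility 22 - 22 = 0.
Bid 6 instead: wins, pays 6, utility 22 - 6 = 16.
Since 16 > 0, bidding 6 is strictly better here, so truthful bidding is not dominant.

No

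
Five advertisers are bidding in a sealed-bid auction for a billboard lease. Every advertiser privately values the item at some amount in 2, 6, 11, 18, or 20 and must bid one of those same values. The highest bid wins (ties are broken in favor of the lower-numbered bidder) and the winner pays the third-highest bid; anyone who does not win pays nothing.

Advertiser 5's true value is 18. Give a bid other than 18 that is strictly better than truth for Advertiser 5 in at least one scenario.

Suppose Advertiser 1 bids 2, Advertiser 2 bids 2, Advertiser 3 bids 2 and Advertiser 4 bids 18.
Bid 18: loses, pays 0, utility 0.
Bid 20: wins, pays 2, utility 18 - 2 = 16.
So bidding 20 beats truth here (16 > 0).

20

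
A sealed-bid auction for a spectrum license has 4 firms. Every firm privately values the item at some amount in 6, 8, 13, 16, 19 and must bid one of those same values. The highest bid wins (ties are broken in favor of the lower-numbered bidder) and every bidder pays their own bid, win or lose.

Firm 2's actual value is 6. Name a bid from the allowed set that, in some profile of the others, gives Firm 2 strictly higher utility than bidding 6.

Suppose Firm 1 bids 6, Firm 3 bids 6 and Firm 4 bids 6.
Bid 6: loses but pays 6, utility -6.
Bid 8: wins, pays 8, utility 6 - 8 = -2.
So bidding 8 beats truth here (-2 > -6).

8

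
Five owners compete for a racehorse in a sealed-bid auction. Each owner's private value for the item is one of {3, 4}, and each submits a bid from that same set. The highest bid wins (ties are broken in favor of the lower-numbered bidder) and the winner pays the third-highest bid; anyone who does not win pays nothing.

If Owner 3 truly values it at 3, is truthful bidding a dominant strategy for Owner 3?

Yes

Check each profile of the others' bids and compare truth against every alternative bid.
Others bid (3, 3, 4, 4): truth gives 0, best alternative gives -1.
Others bid (3, 3, 3, 3): truth gives 0, best alternative gives 0.
Others bid (3, 3, 3, 4): truth gives 0, best alternative gives 0.
Others bid (3, 3, 4, 3): truth gives 0, best alternative gives 0.
Others bid (3, 4, 3, 3): truth gives 0, best alternative gives 0.
Others bid (3, 4, 3, 4): truth gives 0, best alternative gives 0.
(Remaining 10 profiles checked similarly; truth is weakly best in each.)
In every case the truthful bid is at least as good as any alternative, so it is a dominant strategy.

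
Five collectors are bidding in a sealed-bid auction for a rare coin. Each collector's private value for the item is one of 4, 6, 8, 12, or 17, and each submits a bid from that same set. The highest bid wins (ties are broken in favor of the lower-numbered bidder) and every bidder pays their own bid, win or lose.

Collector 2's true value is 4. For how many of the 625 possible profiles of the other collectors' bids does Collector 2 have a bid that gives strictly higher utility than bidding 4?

Others bid (4, 4, 4, 4): truth gives -4; bid 6 gives -2 > -4. Violating.
Others bid (4, 4, 4, 6): truth gives -4; bid 6 gives -2 > -4. Violating.
Others bid (4, 4, 6, 4): truth gives -4; bid 6 gives -2 > -4. Violating.
Others bid (4, 4, 6, 6): truth gives -4; bid 6 gives -2 > -4. Violating.
Others bid (4, 4, 4, 8): truth gives -4; no alternative beats it.
Others bid (4, 4, 4, 12): truth gives -4; no alternative beats it.
(Checking all 625 profiles: 8 have a profitable deviation, 617 do not.)

8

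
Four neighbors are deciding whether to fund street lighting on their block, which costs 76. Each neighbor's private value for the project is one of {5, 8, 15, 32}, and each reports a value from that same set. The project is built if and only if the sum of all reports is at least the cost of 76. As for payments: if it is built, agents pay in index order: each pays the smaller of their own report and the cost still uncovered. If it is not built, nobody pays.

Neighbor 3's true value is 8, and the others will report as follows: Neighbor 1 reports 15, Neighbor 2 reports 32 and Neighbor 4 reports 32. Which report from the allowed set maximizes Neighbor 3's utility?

5

Report 5: project built, pays 5, utility 8 - 5 = 3.
Report 8: project built, pays 8, utility 8 - 8 = 0.
Report 15: project built, pays 15, utility 8 - 15 = -7.
Report 32: project built, pays 29, utility 8 - 29 = -21.
The best choice is 5 with utility 3.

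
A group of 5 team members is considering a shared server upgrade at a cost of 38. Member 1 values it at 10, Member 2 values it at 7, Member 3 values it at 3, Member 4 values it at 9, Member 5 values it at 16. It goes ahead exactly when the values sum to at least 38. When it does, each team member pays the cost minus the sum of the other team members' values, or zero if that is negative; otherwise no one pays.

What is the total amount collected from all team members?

Total value 45 ≥ cost 38, so it is built.
Member 1: others sum to 35; max(0, 38 - 35) = 3.
Member 2: others sum to 38; max(0, 38 - 38) = 0.
Member 3: others sum to 42; max(0, 38 - 42) = 0.
Member 4: others sum to 36; max(0, 38 - 36) = 2.
Member 5: others sum to 29; max(0, 38 - 29) = 9.
Total collected = 3 + 0 + 0 + 2 + 9 = 14.

14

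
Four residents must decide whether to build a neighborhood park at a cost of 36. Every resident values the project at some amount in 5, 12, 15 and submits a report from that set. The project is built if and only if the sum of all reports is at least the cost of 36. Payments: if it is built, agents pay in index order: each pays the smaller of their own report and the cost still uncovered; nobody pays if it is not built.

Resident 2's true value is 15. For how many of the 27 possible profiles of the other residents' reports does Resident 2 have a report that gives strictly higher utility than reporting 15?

Others report (5, 5, 15): truth gives 0; report 12 gives 3 > 0. Violating.
Others report (5, 12, 12): truth gives 0; report 12 gives 3 > 0. Violating.
Others report (5, 12, 15): truth gives 0; report 5 gives 10 > 0. Violating.
Others report (5, 15, 5): truth gives 0; report 12 gives 3 > 0. Violating.
Others report (5, 5, 5): truth gives 0; no alternative beats it.
Others report (5, 5, 12): truth gives 0; no alternative beats it.
(Checking all 27 profiles: 23 have a profitable deviation, 4 do not.)

23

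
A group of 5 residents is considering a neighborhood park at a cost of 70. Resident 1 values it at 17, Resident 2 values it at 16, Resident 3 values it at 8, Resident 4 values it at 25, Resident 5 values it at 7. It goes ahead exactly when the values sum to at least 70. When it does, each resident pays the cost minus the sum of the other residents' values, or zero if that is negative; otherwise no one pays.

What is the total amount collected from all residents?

Total value 73 ≥ cost 70, so it is built.
Resident 1: others sum to 56; max(0, 70 - 56) = 14.
Resident 2: others sum to 57; max(0, 70 - 57) = 13.
Resident 3: others sum to 65; max(0, 70 - 65) = 5.
Resident 4: others sum to 48; max(0, 70 - 48) = 22.
Resident 5: others sum to 66; max(0, 70 - 66) = 4.
Total collected = 14 + 13 + 5 + 22 + 4 = 58.

58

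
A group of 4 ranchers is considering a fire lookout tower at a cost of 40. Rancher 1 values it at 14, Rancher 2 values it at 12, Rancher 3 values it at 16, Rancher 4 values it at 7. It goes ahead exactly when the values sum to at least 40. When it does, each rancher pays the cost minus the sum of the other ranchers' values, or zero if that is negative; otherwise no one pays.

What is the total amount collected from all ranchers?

15

Total value 49 ≥ cost 40, so it is built.
Rancher 1: others sum to 35; max(0, 40 - 35) = 5.
Rancher 2: others sum to 37; max(0, 40 - 37) = 3.
Rancher 3: others sum to 33; max(0, 40 - 33) = 7.
Rancher 4: others sum to 42; max(0, 40 - 42) = 0.
Total collected = 5 + 3 + 7 + 0 = 15.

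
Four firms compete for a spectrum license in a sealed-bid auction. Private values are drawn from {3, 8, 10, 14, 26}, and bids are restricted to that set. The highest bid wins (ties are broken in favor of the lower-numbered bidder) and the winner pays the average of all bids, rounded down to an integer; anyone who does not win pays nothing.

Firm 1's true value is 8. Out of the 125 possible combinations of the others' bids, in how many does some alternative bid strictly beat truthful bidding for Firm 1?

10

Others bid (3, 3, 3): truth gives 4; bid 3 gives 5 > 4. Violating.
Others bid (3, 3, 10): truth gives 0; bid 10 gives 2 > 0. Violating.
Others bid (3, 8, 10): truth gives 0; bid 10 gives 1 > 0. Violating.
Others bid (3, 10, 3): truth gives 0; bid 10 gives 2 > 0. Violating.
Others bid (3, 3, 8): truth gives 3; no alternative beats it.
Others bid (3, 3, 14): truth gives 0; no alternative beats it.
(Checking all 125 profiles: 10 have a profitable deviation, 115 do not.)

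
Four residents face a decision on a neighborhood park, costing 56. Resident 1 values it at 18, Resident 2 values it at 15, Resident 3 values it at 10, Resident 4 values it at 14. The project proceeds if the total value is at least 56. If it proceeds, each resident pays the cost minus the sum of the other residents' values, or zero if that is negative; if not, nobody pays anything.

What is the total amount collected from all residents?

53

Total value 57 ≥ cost 56, so it is built.
Resident 1: others sum to 39; max(0, 56 - 39) = 17.
Resident 2: others sum to 42; max(0, 56 - 42) = 14.
Resident 3: others sum to 47; max(0, 56 - 47) = 9.
Resident 4: others sum to 43; max(0, 56 - 43) = 13.
Total collected = 17 + 14 + 9 + 13 = 53.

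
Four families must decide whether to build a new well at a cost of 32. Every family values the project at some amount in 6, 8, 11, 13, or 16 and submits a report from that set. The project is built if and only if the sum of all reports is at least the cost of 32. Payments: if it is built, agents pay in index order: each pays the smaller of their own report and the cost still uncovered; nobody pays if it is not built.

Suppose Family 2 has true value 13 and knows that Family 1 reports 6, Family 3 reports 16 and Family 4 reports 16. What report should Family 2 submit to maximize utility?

6

Report 6: project built, pays 6, utility 13 - 6 = 7.
Report 8: project built, pays 8, utility 13 - 8 = 5.
Report 11: project built, pays 11, utility 13 - 11 = 2.
Report 13: project built, pays 13, utility 13 - 13 = 0.
Report 16: project built, pays 16, utility 13 - 16 = -3.
The best choice is 6 with utility 7.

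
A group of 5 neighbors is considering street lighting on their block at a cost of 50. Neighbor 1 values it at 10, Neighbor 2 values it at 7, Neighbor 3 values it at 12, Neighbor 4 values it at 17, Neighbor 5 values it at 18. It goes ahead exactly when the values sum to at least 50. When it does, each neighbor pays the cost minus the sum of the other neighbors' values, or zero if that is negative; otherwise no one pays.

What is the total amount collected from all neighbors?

Total value 64 ≥ cost 50, so it is built.
Neighbor 1: others sum to 54; max(0, 50 - 54) = 0.
Neighbor 2: others sum to 57; max(0, 50 - 57) = 0.
Neighbor 3: others sum to 52; max(0, 50 - 52) = 0.
Neighbor 4: others sum to 47; max(0, 50 - 47) = 3.
Neighbor 5: others sum to 46; max(0, 50 - 46) = 4.
Total collected = 0 + 0 + 0 + 3 + 4 = 7.

7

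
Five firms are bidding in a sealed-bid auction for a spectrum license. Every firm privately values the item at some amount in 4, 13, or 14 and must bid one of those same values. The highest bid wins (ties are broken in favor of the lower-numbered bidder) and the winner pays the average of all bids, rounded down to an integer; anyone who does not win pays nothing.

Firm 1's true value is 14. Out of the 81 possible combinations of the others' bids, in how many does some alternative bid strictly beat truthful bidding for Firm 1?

1

Others bid (4, 4, 4, 4): truth gives 8; bid 4 gives 10 > 8. Violating.
Others bid (4, 4, 4, 13): truth gives 7; no alternative beats it.
Others bid (4, 4, 4, 14): truth gives 6; no alternative beats it.
(Checking all 81 profiles: 1 has a profitable deviation, 80 do not.)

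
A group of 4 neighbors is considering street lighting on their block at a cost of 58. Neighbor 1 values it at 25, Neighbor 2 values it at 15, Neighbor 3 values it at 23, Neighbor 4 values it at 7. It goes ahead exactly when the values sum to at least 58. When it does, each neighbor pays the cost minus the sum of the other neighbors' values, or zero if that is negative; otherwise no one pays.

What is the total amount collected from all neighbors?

27

Total value 70 ≥ cost 58, so it is built.
Neighbor 1: others sum to 45; max(0, 58 - 45) = 13.
Neighbor 2: others sum to 55; max(0, 58 - 55) = 3.
Neighbor 3: others sum to 47; max(0, 58 - 47) = 11.
Neighbor 4: others sum to 63; max(0, 58 - 63) = 0.
Total collected = 13 + 3 + 11 + 0 = 27.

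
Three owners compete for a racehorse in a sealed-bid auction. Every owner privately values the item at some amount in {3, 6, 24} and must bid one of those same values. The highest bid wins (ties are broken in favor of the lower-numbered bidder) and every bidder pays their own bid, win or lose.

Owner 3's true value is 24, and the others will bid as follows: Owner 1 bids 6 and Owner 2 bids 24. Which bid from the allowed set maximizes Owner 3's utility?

3

Bid 3: loses but pays 3, utility -3.
Bid 6: loses but pays 6, utility -6.
Bid 24: loses but pays 24, utility -24.
The best choice is 3 with utility -3.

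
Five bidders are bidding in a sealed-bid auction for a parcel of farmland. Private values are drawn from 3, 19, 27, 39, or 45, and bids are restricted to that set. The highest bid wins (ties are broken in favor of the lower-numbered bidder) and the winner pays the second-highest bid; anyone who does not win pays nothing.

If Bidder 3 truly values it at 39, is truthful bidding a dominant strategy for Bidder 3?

Yes

Check each profile of the others' bids and compare truth against every alternative bid.
Others bid (3, 3, 3, 3): truth gives 36, best alternative gives 36.
Others bid (3, 3, 3, 19): truth gives 20, best alternative gives 20.
Others bid (3, 3, 19, 3): truth gives 20, best alternative gives 20.
Others bid (3, 3, 19, 19): truth gives 20, best alternative gives 20.
Others bid (3, 19, 3, 3): truth gives 20, best alternative gives 20.
Others bid (3, 19, 3, 19): truth gives 20, best alternative gives 20.
(Remaining 619 profiles checked similarly; truth is weakly best in each.)
In every case the truthful bid is at least as good as any alternative, so it is a dominant strategy.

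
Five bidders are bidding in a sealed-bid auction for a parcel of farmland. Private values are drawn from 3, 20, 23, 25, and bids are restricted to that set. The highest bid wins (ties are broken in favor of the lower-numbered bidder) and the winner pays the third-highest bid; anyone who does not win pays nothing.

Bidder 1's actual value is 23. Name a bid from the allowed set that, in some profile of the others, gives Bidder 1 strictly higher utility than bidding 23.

Suppose Bidder 2 bids 3, Bidder 3 bids 3, Bidder 4 bids 3 and Bidder 5 bids 25.
Bid 23: loses, pays 0, utility 0.
Bid 25: wins, pays 3, utility 23 - 3 = 20.
So bidding 25 beats truth here (20 > 0).

25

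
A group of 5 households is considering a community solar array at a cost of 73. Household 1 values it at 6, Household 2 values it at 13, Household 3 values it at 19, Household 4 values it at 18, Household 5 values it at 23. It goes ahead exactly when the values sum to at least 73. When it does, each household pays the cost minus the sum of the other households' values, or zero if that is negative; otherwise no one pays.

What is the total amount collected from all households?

49

Total value 79 ≥ cost 73, so it is built.
Household 1: others sum to 73; max(0, 73 - 73) = 0.
Household 2: others sum to 66; max(0, 73 - 66) = 7.
Household 3: others sum to 60; max(0, 73 - 60) = 13.
Household 4: others sum to 61; max(0, 73 - 61) = 12.
Household 5: others sum to 56; max(0, 73 - 56) = 17.
Total collected = 0 + 7 + 13 + 12 + 17 = 49.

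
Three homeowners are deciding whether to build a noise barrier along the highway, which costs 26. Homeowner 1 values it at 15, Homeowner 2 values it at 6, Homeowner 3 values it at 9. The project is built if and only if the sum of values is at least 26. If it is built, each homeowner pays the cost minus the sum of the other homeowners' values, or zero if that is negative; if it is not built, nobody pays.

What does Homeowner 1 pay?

11

Total value 30 ≥ cost 26, so the project is built.
The other homeowners' values sum to 15.
Cost minus that sum is 26 - 15 = 11.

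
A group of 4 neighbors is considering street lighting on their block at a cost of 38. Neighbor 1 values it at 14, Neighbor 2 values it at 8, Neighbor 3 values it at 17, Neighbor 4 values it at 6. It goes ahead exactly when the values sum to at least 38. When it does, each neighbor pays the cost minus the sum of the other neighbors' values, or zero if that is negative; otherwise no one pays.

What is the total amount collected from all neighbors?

18

Total value 45 ≥ cost 38, so it is built.
Neighbor 1: others sum to 31; max(0, 38 - 31) = 7.
Neighbor 2: others sum to 37; max(0, 38 - 37) = 1.
Neighbor 3: others sum to 28; max(0, 38 - 28) = 10.
Neighbor 4: others sum to 39; max(0, 38 - 39) = 0.
Total collected = 7 + 1 + 10 + 0 = 18.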